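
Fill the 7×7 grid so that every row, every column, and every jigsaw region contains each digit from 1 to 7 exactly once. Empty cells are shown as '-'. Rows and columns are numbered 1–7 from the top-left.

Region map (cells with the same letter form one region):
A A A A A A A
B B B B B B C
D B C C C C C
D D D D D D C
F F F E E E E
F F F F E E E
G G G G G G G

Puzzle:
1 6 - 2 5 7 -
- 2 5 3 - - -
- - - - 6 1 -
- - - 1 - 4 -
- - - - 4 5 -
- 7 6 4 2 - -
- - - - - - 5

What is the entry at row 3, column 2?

4

row 2, column 6 = 6: row 2 has {2,3,5}; col 6 has {1,4,5,7}; region has {2,3,5} → only 6 remains.
row 3, column 2 = 4: row 3 has {1,6}; col 2 has {2,6,7}; region has {2,3,5,6} → only 4 remains.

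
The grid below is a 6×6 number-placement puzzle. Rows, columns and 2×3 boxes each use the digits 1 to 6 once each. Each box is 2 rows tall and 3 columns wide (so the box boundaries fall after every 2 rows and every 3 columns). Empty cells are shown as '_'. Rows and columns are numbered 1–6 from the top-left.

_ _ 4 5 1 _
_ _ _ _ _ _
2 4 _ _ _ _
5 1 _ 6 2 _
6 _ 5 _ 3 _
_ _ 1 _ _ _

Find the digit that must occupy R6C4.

2

R1C1 = 3: row 1 has {1,4,5}; col 1 has {2,5,6}; box has {4} → only 3 remains.
R2C1 = 1: row 2 has {}; col 1 has {2,3,5,6}; box has {3,4} → only 1 remains.
R3C5 = 5: row 3 has {2,4}; col 5 has {1,2,3}; box has {2,6} → only 5 remains.
R4C3 = 3: row 4 has {1,2,5,6}; col 3 has {1,4,5}; box has {1,2,4,5} → only 3 remains.
R4C6 = 4: row 4 has {1,2,3,5,6}; col 6 has {}; box has {2,5,6} → only 4 remains.
R5C2 = 2: row 5 has {3,5,6}; col 2 has {1,4}; box has {1,5,6} → only 2 remains.
R5C6 = 1: row 5 has {2,3,5,6}; col 6 has {4}; box has {3} → only 1 remains.
R6C1 = 4: row 6 has {1}; col 1 has {1,2,3,5,6}; box has {1,2,5,6} → only 4 remains.
R6C2 = 3: row 6 has {1,4}; col 2 has {1,2,4}; box has {1,2,4,5,6} → only 3 remains.
R6C4 = 2: row 6 has {1,3,4}; col 4 has {5,6}; box has {1,3} → only 2 remains.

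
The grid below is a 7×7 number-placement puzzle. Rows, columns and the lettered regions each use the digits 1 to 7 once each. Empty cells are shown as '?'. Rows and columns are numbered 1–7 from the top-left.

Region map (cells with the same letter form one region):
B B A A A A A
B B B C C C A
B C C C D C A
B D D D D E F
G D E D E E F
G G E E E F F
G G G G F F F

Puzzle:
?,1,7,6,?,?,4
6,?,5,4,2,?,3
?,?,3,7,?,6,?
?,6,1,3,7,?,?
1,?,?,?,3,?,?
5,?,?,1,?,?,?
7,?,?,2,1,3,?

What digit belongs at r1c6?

r1c5 = 5: row 1 has {1,4,6,7}; col 5 has {1,2,3,7}; region has {3,4,6,7} → only 5 remains.
r1c6 = 2: row 1 has {1,4,5,6,7}; col 6 has {3,6}; region has {3,4,5,6,7} → only 2 remains.

2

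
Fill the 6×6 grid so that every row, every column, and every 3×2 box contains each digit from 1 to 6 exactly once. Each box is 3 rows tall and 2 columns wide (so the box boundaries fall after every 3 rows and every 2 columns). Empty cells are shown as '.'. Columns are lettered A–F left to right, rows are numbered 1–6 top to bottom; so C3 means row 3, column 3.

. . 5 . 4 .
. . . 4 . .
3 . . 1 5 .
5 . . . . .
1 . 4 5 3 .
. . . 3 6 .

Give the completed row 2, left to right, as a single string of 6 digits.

F5 = 2: row 5 has {1,3,4,5}; col 6 has {}; box has {3,6} → only 2 remains.
F3 = 6: row 3 has {1,3,5}; col 6 has {2}; box has {4,5} → only 6 remains.
E4 = 1: row 4 has {5}; col 5 has {3,4,5,6}; box has {2,3,6} → only 1 remains.
F4 = 4: row 4 has {1,5}; col 6 has {2,6}; box has {1,2,3,6} → only 4 remains.
B5 = 6: row 5 has {1,2,3,4,5}; col 2 has {}; box has {1,5} → only 6 remains.
F6 = 5: row 6 has {3,6}; col 6 has {2,4,6}; box has {1,2,3,4,6} → only 5 remains.
E2 = 2: row 2 has {4}; col 5 has {1,3,4,5,6}; box has {4,5,6} → only 2 remains.
C3 = 2: row 3 has {1,3,5,6}; col 3 has {4,5}; box has {1,4,5} → only 2 remains.
C4 = 6: row 4 has {1,4,5}; col 3 has {2,4,5}; box has {3,4,5} → only 6 remains.
D4 = 2: row 4 has {1,4,5,6}; col 4 has {1,3,4,5}; box has {3,4,5,6} → only 2 remains.
C6 = 1: row 6 has {3,5,6}; col 3 has {2,4,5,6}; box has {2,3,4,5,6} → only 1 remains.
D1 = 6: row 1 has {4,5}; col 4 has {1,2,3,4,5}; box has {1,2,4,5} → only 6 remains.
A2 = 6: row 2 has {2,4}; col 1 has {1,3,5}; box has {3} → only 6 remains.
C2 = 3: row 2 has {2,4,6}; col 3 has {1,2,4,5,6}; box has {1,2,4,5,6} → only 3 remains.
F2 = 1: row 2 has {2,3,4,6}; col 6 has {2,4,5,6}; box has {2,4,5,6} → only 1 remains.
B3 = 4: row 3 has {1,2,3,5,6}; col 2 has {6}; box has {3,6} → only 4 remains.
B4 = 3: row 4 has {1,2,4,5,6}; col 2 has {4,6}; box has {1,5,6} → only 3 remains.
B6 = 2: row 6 has {1,3,5,6}; col 2 has {3,4,6}; box has {1,3,5,6} → only 2 remains.
A1 = 2: row 1 has {4,5,6}; col 1 has {1,3,5,6}; box has {3,4,6} → only 2 remains.
B1 = 1: row 1 has {2,4,5,6}; col 2 has {2,3,4,6}; box has {2,3,4,6} → only 1 remains.
F1 = 3: row 1 has {1,2,4,5,6}; col 6 has {1,2,4,5,6}; box has {1,2,4,5,6} → only 3 remains.
B2 = 5: row 2 has {1,2,3,4,6}; col 2 has {1,2,3,4,6}; box has {1,2,3,4,6} → only 5 remains.

653421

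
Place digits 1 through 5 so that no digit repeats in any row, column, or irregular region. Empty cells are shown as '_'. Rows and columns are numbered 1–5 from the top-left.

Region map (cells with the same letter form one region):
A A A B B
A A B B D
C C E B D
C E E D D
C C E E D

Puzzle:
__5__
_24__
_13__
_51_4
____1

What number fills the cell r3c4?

5

r5c3 = 2 (sole candidate).
r5c4 = 4 (sole candidate).
r5c2 = 3 (sole candidate).
r1c2 = 4 (sole candidate).
r4c1 = 2 (sole candidate).
r4c4 = 3 (sole candidate).
r5c1 = 5 (sole candidate).
r2c5 = 5 (sole candidate).
r3c1 = 4 (sole candidate).
r3c5 = 2 (sole candidate).
r1c5 = 3 (sole candidate).
r2c4 = 1 (sole candidate).
r3c4 = 5: row 3 has {1,2,3,4}; col 4 has {1,3,4}; region has {1,3,4} → only 5 remains.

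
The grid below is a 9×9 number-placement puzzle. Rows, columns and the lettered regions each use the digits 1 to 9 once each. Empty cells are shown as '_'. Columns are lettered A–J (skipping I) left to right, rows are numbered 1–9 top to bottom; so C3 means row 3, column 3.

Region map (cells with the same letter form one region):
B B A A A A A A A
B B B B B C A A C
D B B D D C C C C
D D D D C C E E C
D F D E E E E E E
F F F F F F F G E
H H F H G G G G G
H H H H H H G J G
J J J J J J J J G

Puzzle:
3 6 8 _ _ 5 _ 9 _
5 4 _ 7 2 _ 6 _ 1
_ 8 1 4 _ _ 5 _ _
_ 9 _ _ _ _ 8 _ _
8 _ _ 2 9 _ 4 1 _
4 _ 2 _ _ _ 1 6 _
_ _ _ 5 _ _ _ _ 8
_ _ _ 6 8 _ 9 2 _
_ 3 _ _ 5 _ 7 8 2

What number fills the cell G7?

3

D1 = 1 (sole candidate).
G1 = 2 (sole candidate).
C2 = 9 (sole candidate).
H2 = 3 (sole candidate).
H3 = 7 (sole candidate).
D4 = 3 (sole candidate).
H4 = 5 (sole candidate).
G7 = 3: row 7 has {5,8}; col 7 has {1,2,4,5,6,7,8,9}; region has {2,6,8,9} → only 3 remains.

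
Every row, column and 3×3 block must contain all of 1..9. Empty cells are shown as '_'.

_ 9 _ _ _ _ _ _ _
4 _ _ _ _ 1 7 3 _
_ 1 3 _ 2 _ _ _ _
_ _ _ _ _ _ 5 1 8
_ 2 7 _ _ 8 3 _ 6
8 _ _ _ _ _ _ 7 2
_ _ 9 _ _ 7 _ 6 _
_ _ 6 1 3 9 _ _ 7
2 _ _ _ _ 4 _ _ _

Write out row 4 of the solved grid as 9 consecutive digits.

964372518

r4c3 = 4: row 4 has {1,5,8}; col 3 has {3,6,7,9}; box has {2,7,8} → only 4 remains.
r8c1 = 5: row 8 has {1,3,6,7,9}; col 1 has {2,4,8}; box has {2,6,9} → only 5 remains.
r2c3 = 2: in row 2, 2 can only go here (every other open cell in that row sees a 2).
r9c2 = 7: in row 9, 7 can only go here (every other open cell in that row sees a 7).
r9c9 = 3: in row 9, 3 can only go here (every other open cell in that row sees a 3).
r4c6 = 2: in column 6, 2 can only go here (every other open cell in that column sees a 2).
r7c4 = 2: in column 4, 2 can only go here (every other open cell in that column sees a 2).
Singles propagation stalls before every target cell is settled. Branch on r2c9 (candidates {5,9}).
  Try r2c9 = 5: this forces r7c5=5, r5c4=5, r3c6=5, r1c3=5, r6c3=1, r9c3=8; then box 8 has no cell left for 8 — contradiction.
So r2c9 = 9.
r3c4 = 9 (hidden single in row 3).
r3c1 = 7 (hidden single in row 3).
r1c1 = 6 (sole candidate).
r3c7 = 6 (hidden single in column 7).
r3c6 = 5 (sole candidate).
r3c9 = 4 (sole candidate).
r1c6 = 3 (sole candidate).
r3c8 = 8 (sole candidate).
r6c6 = 6 (sole candidate).
r2c2 = 5 (hidden single in row 2).
r1c3 = 8 (sole candidate).
r6c2 = 3 (sole candidate).
r9c3 = 1 (sole candidate).
r4c1 = 9: row 4 has {1,2,4,5,8}; col 1 has {2,4,5,6,7,8}; box has {2,3,4,7,8} → only 9 remains.
r4c2 = 6: row 4 has {1,2,4,5,8,9}; col 2 has {1,2,3,5,7,9}; box has {2,3,4,7,8,9} → only 6 remains.
r4c5 = 7: row 4 has {1,2,4,5,6,8,9}; col 5 has {2,3}; box has {2,6,8} → only 7 remains.
r5c1 = 1 (sole candidate).
r6c3 = 5 (sole candidate).
r6c4 = 4 (sole candidate).
r6c7 = 9 (sole candidate).
r7c1 = 3 (sole candidate).
r9c7 = 8 (sole candidate).
r1c4 = 7 (sole candidate).
r1c5 = 4 (sole candidate).
r4c4 = 3: row 4 has {1,2,4,5,6,7,8,9}; col 4 has {1,2,4,7,9}; box has {2,4,6,7,8} → only 3 remains.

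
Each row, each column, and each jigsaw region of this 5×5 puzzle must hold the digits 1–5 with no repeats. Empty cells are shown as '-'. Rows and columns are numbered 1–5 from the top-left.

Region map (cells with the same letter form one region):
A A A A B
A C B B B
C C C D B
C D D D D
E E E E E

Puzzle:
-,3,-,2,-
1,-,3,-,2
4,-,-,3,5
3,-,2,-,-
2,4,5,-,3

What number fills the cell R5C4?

1

R1C1 = 5 (sole candidate).
R1C3 = 4 (sole candidate).
R1C5 = 1 (sole candidate).
R2C2 = 5 (sole candidate).
R2C4 = 4 (sole candidate).
R3C3 = 1 (sole candidate).
R4C2 = 1 (sole candidate).
R4C4 = 5 (sole candidate).
R4C5 = 4 (sole candidate).
R5C4 = 1: row 5 has {2,3,4,5}; col 4 has {2,3,4,5}; region has {2,3,4,5} → only 1 remains.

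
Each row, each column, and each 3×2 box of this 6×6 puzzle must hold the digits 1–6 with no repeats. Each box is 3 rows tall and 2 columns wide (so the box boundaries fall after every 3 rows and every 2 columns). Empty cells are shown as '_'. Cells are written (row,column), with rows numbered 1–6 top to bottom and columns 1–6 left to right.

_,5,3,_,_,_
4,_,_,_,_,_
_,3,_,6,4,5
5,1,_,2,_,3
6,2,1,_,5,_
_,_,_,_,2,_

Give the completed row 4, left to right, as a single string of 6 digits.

514263

(2,2) = 6: row 2 has {4}; col 2 has {1,2,3,5}; box has {3,4,5} → only 6 remains.
(3,3) = 2: row 3 has {3,4,5,6}; col 3 has {1,3}; box has {3,6} → only 2 remains.
(4,5) = 6: row 4 has {1,2,3,5}; col 5 has {2,4,5}; box has {2,3,5} → only 6 remains.
(5,6) = 4: row 5 has {1,2,5,6}; col 6 has {3,5}; box has {2,3,5,6} → only 4 remains.
(6,1) = 3: row 6 has {2}; col 1 has {4,5,6}; box has {1,2,5,6} → only 3 remains.
(6,2) = 4: row 6 has {2,3}; col 2 has {1,2,3,5,6}; box has {1,2,3,5,6} → only 4 remains.
(6,4) = 5: row 6 has {2,3,4}; col 4 has {2,6}; box has {1,2} → only 5 remains.
(6,6) = 1: row 6 has {2,3,4,5}; col 6 has {3,4,5}; box has {2,3,4,5,6} → only 1 remains.
(1,5) = 1: row 1 has {3,5}; col 5 has {2,4,5,6}; box has {4,5} → only 1 remains.
(2,3) = 5: row 2 has {4,6}; col 3 has {1,2,3}; box has {2,3,6} → only 5 remains.
(2,4) = 1: row 2 has {4,5,6}; col 4 has {2,5,6}; box has {2,3,5,6} → only 1 remains.
(2,5) = 3: row 2 has {1,4,5,6}; col 5 has {1,2,4,5,6}; box has {1,4,5} → only 3 remains.
(2,6) = 2: row 2 has {1,3,4,5,6}; col 6 has {1,3,4,5}; box has {1,3,4,5} → only 2 remains.
(3,1) = 1: row 3 has {2,3,4,5,6}; col 1 has {3,4,5,6}; box has {3,4,5,6} → only 1 remains.
(4,3) = 4: row 4 has {1,2,3,5,6}; col 3 has {1,2,3,5}; box has {1,2,5} → only 4 remains.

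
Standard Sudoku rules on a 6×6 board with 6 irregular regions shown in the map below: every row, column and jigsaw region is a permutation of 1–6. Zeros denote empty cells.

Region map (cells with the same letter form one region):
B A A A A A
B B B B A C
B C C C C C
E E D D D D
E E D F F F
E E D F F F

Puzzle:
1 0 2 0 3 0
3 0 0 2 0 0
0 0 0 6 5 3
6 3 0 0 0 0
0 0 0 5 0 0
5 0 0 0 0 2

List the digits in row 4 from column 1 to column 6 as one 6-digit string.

634125

R1C4 = 4: row 1 has {1,2,3}; col 4 has {2,5,6}; region has {2,3} → only 4 remains.
R3C1 = 4: row 3 has {3,5,6}; col 1 has {1,3,5,6}; region has {1,2,3} → only 4 remains.
R3C3 = 1: row 3 has {3,4,5,6}; col 3 has {2}; region has {3,5,6} → only 1 remains.
R4C4 = 1: row 4 has {3,6}; col 4 has {2,4,5,6}; region has {} → only 1 remains.
R5C1 = 2: row 5 has {5}; col 1 has {1,3,4,5,6}; region has {3,5,6} → only 2 remains.
R6C4 = 3: row 6 has {2,5}; col 4 has {1,2,4,5,6}; region has {2,5} → only 3 remains.
R2C6 = 4: row 2 has {2,3}; col 6 has {2,3}; region has {1,3,5,6} → only 4 remains.
R3C2 = 2: row 3 has {1,3,4,5,6}; col 2 has {3}; region has {1,3,4,5,6} → only 2 remains.
R4C6 = 5: row 4 has {1,3,6}; col 6 has {2,3,4}; region has {1} → only 5 remains.
R1C6 = 6: row 1 has {1,2,3,4}; col 6 has {2,3,4,5}; region has {2,3,4} → only 6 remains.
R2C5 = 1: row 2 has {2,3,4}; col 5 has {3,5}; region has {2,3,4,6} → only 1 remains.
R4C3 = 4: row 4 has {1,3,5,6}; col 3 has {1,2}; region has {1,5} → only 4 remains.
R4C5 = 2: row 4 has {1,3,4,5,6}; col 5 has {1,3,5}; region has {1,4,5} → only 2 remains.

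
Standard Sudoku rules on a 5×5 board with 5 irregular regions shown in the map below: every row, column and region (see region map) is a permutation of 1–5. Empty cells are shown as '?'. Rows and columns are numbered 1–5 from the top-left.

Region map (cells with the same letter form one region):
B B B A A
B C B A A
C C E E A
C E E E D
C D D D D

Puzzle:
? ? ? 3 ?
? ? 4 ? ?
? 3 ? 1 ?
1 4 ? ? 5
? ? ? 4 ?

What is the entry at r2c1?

r4c4 = 2: row 4 has {1,4,5}; col 4 has {1,3,4}; region has {1,4} → only 2 remains.
r2c4 = 5: row 2 has {4}; col 4 has {1,2,3,4}; region has {3} → only 5 remains.
r3c3 = 5: row 3 has {1,3}; col 3 has {4}; region has {1,2,4} → only 5 remains.
r4c3 = 3: row 4 has {1,2,4,5}; col 3 has {4,5}; region has {1,2,4,5} → only 3 remains.
r2c2 = 2: row 2 has {4,5}; col 2 has {3,4}; region has {1,3} → only 2 remains.
r2c5 = 1: row 2 has {2,4,5}; col 5 has {5}; region has {3,5} → only 1 remains.
r3c1 = 4: row 3 has {1,3,5}; col 1 has {1}; region has {1,2,3} → only 4 remains.
r3c5 = 2: row 3 has {1,3,4,5}; col 5 has {1,5}; region has {1,3,5} → only 2 remains.
r5c1 = 5: row 5 has {4}; col 1 has {1,4}; region has {1,2,3,4} → only 5 remains.
r5c2 = 1: row 5 has {4,5}; col 2 has {2,3,4}; region has {4,5} → only 1 remains.
r5c3 = 2: row 5 has {1,4,5}; col 3 has {3,4,5}; region has {1,4,5} → only 2 remains.
r5c5 = 3: row 5 has {1,2,4,5}; col 5 has {1,2,5}; region has {1,2,4,5} → only 3 remains.
r1c1 = 2: row 1 has {3}; col 1 has {1,4,5}; region has {4} → only 2 remains.
r1c2 = 5: row 1 has {2,3}; col 2 has {1,2,3,4}; region has {2,4} → only 5 remains.
r1c3 = 1: row 1 has {2,3,5}; col 3 has {2,3,4,5}; region has {2,4,5} → only 1 remains.
r1c5 = 4: row 1 has {1,2,3,5}; col 5 has {1,2,3,5}; region has {1,2,3,5} → only 4 remains.
r2c1 = 3: row 2 has {1,2,4,5}; col 1 has {1,2,4,5}; region has {1,2,4,5} → only 3 remains.

3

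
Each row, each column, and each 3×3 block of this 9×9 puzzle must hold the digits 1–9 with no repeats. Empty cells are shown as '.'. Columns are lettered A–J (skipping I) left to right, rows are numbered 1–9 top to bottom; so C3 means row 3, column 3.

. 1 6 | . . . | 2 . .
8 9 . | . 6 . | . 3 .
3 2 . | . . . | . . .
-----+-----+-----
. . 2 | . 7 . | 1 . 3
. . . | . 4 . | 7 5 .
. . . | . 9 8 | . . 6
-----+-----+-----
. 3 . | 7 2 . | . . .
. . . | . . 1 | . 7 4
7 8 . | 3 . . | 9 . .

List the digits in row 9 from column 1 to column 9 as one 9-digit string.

781354962

B5 = 6: row 5 has {4,5,7}; col 2 has {1,2,3,8,9}; box has {2} → only 6 remains.
G6 = 4: row 6 has {6,8,9}; col 7 has {1,2,7,9}; box has {1,3,5,6,7} → only 4 remains.
H6 = 2: row 6 has {4,6,8,9}; col 8 has {3,5,7}; box has {1,3,4,5,6,7} → only 2 remains.
B8 = 5: row 8 has {1,4,7}; col 2 has {1,2,3,6,8,9}; box has {3,7,8} → only 5 remains.
C8 = 9: row 8 has {1,4,5,7}; col 3 has {2,6}; box has {3,5,7,8} → only 9 remains.
E8 = 8: row 8 has {1,4,5,7,9}; col 5 has {2,4,6,7,9}; box has {1,2,3,7} → only 8 remains.
E9 = 5: row 9 has {3,7,8,9}; col 5 has {2,4,6,7,8,9}; box has {1,2,3,7,8} → only 5 remains.
E1 = 3: row 1 has {1,2,6}; col 5 has {2,4,5,6,7,8,9}; box has {6} → only 3 remains.
G2 = 5: row 2 has {3,6,8,9}; col 7 has {1,2,4,7,9}; box has {2,3} → only 5 remains.
E3 = 1: row 3 has {2,3}; col 5 has {2,3,4,5,6,7,8,9}; box has {3,6} → only 1 remains.
B4 = 4: row 4 has {1,2,3,7}; col 2 has {1,2,3,5,6,8,9}; box has {2,6} → only 4 remains.
B6 = 7: row 6 has {2,4,6,8,9}; col 2 has {1,2,3,4,5,6,8,9}; box has {2,4,6} → only 7 remains.
D8 = 6: row 8 has {1,4,5,7,8,9}; col 4 has {3,7}; box has {1,2,3,5,7,8} → only 6 remains.
G8 = 3: row 8 has {1,4,5,6,7,8,9}; col 7 has {1,2,4,5,7,9}; box has {4,7,9} → only 3 remains.
F9 = 4: row 9 has {3,5,7,8,9}; col 6 has {1,8}; box has {1,2,3,5,6,7,8} → only 4 remains.
D4 = 5: row 4 has {1,2,3,4,7}; col 4 has {3,6,7}; box has {4,7,8,9} → only 5 remains.
F4 = 6: row 4 has {1,2,3,4,5,7}; col 6 has {1,4,8}; box has {4,5,7,8,9} → only 6 remains.
D6 = 1: row 6 has {2,4,6,7,8,9}; col 4 has {3,5,6,7}; box has {4,5,6,7,8,9} → only 1 remains.
F7 = 9: row 7 has {2,3,7}; col 6 has {1,4,6,8}; box has {1,2,3,4,5,6,7,8} → only 9 remains.
A8 = 2: row 8 has {1,3,4,5,6,7,8,9}; col 1 has {3,7,8}; box has {3,5,7,8,9} → only 2 remains.
C9 = 1: row 9 has {3,4,5,7,8,9}; col 3 has {2,6,9}; box has {2,3,5,7,8,9} → only 1 remains.
H9 = 6: row 9 has {1,3,4,5,7,8,9}; col 8 has {2,3,5,7}; box has {3,4,7,9} → only 6 remains.
J9 = 2: row 9 has {1,3,4,5,6,7,8,9}; col 9 has {3,4,6}; box has {3,4,6,7,9} → only 2 remains.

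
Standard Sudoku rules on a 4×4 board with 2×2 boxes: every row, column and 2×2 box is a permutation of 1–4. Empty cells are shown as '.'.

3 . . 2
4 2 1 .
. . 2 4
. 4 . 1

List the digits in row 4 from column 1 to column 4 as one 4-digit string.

r1c2 = 1: row 1 has {2,3}; col 2 has {2,4}; box has {2,3,4} → only 1 remains.
r1c3 = 4: row 1 has {1,2,3}; col 3 has {1,2}; box has {1,2} → only 4 remains.
r2c4 = 3: row 2 has {1,2,4}; col 4 has {1,2,4}; box has {1,2,4} → only 3 remains.
r3c1 = 1: row 3 has {2,4}; col 1 has {3,4}; box has {4} → only 1 remains.
r3c2 = 3: row 3 has {1,2,4}; col 2 has {1,2,4}; box has {1,4} → only 3 remains.
r4c1 = 2: row 4 has {1,4}; col 1 has {1,3,4}; box has {1,3,4} → only 2 remains.
r4c3 = 3: row 4 has {1,2,4}; col 3 has {1,2,4}; box has {1,2,4} → only 3 remains.

2431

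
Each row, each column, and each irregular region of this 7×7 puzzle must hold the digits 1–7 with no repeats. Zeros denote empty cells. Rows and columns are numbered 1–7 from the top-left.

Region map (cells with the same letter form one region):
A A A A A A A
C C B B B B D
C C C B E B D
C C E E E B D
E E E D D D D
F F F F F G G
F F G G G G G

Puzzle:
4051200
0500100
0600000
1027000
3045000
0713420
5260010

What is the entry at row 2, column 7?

4

row 1, column 2 = 3: row 1 has {1,2,4,5}; col 2 has {2,5,6,7}; region has {1,2,4,5} → only 3 remains.
row 3, column 5 = 5: row 3 has {6}; col 5 has {1,2,4}; region has {2,3,4,7} → only 5 remains.
row 4, column 2 = 4: row 4 has {1,2,7}; col 2 has {2,3,5,6,7}; region has {1,5,6} → only 4 remains.
row 4, column 5 = 6: row 4 has {1,2,4,7}; col 5 has {1,2,4,5}; region has {2,3,4,5,7} → only 6 remains.
row 4, column 7 = 3: row 4 has {1,2,4,6,7}; col 7 has {}; region has {5} → only 3 remains.
row 5, column 2 = 1: row 5 has {3,4,5}; col 2 has {2,3,4,5,6,7}; region has {2,3,4,5,6,7} → only 1 remains.
row 5, column 5 = 7: row 5 has {1,3,4,5}; col 5 has {1,2,4,5,6}; region has {3,5} → only 7 remains.
row 5, column 6 = 6: row 5 has {1,3,4,5,7}; col 6 has {1,2}; region has {3,5,7} → only 6 remains.
row 5, column 7 = 2: row 5 has {1,3,4,5,6,7}; col 7 has {3}; region has {3,5,6,7} → only 2 remains.
row 6, column 1 = 6: row 6 has {1,2,3,4,7}; col 1 has {1,3,4,5}; region has {1,2,3,4,5,7} → only 6 remains.
row 6, column 7 = 5: row 6 has {1,2,3,4,6,7}; col 7 has {2,3}; region has {1,2,6} → only 5 remains.
row 7, column 4 = 4: row 7 has {1,2,5,6}; col 4 has {1,3,5,7}; region has {1,2,5,6} → only 4 remains.
row 7, column 5 = 3: row 7 has {1,2,4,5,6}; col 5 has {1,2,4,5,6,7}; region has {1,2,4,5,6} → only 3 remains.
row 7, column 7 = 7: row 7 has {1,2,3,4,5,6}; col 7 has {2,3,5}; region has {1,2,3,4,5,6} → only 7 remains.
row 1, column 6 = 7: row 1 has {1,2,3,4,5}; col 6 has {1,2,6}; region has {1,2,3,4,5} → only 7 remains.
row 1, column 7 = 6: row 1 has {1,2,3,4,5,7}; col 7 has {2,3,5,7}; region has {1,2,3,4,5,7} → only 6 remains.
row 2, column 7 = 4: row 2 has {1,5}; col 7 has {2,3,5,6,7}; region has {2,3,5,6,7} → only 4 remains.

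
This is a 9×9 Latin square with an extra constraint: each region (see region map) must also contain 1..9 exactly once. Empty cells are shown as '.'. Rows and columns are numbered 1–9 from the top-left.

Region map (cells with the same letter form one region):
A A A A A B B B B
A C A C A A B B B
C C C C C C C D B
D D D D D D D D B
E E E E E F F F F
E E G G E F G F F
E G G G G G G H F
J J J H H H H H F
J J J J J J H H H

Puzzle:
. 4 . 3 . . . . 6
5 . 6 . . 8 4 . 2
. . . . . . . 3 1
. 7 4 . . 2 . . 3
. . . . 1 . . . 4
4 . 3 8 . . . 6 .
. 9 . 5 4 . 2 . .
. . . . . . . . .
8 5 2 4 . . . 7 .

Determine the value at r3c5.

5

r2c8 = 9: row 2 has {2,4,5,6,8}; col 8 has {3,6,7}; region has {1,2,3,4,6} → only 9 remains.
r6c2 = 2: row 6 has {3,4,6,8}; col 2 has {4,5,7,9}; region has {1,4} → only 2 remains.
r9c9 = 9: row 9 has {2,4,5,7,8}; col 9 has {1,2,3,4,6}; region has {7} → only 9 remains.
r2c5 = 7: row 2 has {2,4,5,6,8,9}; col 5 has {1,4}; region has {3,4,5,6,8} → only 7 remains.
r2c4 = 1: row 2 has {2,4,5,6,7,8,9}; col 4 has {3,4,5,8}; region has {} → only 1 remains.
r2c2 = 3: row 2 has {1,2,4,5,6,7,8,9}; col 2 has {2,4,5,7,9}; region has {1} → only 3 remains.
r3c6 = 4: in row 3, 4 can only go here (every other open cell in that row sees a 4).
r5c8 = 2: in row 5, 2 can only go here (every other open cell in that row sees a 2).
r7c1 = 3: in row 7, 3 can only go here (every other open cell in that row sees a 3).
r7c6 = 6: in row 7, 6 can only go here (every other open cell in that row sees a 6).
r8c8 = 4: in row 8, 4 can only go here (every other open cell in that row sees a 4).
r8c2 = 1: in column 2, 1 can only go here (every other open cell in that column sees a 1).
r9c6 = 3: row 9 has {2,4,5,7,8,9}; col 6 has {2,4,6,8}; region has {1,2,4,5,8} → only 3 remains.
r8c6 = 5: row 8 has {1,4}; col 6 has {2,3,4,6,8}; region has {4,7,9} → only 5 remains.
r9c5 = 6: row 9 has {2,3,4,5,7,8,9}; col 5 has {1,4,7}; region has {1,2,3,4,5,8} → only 6 remains.
r9c7 = 1: row 9 has {2,3,4,5,6,7,8,9}; col 7 has {2,4}; region has {4,5,7,9} → only 1 remains.
r1c6 = 7: row 1 has {3,4,6}; col 6 has {2,3,4,5,6,8}; region has {1,2,3,4,6,9} → only 7 remains.
r5c6 = 9: row 5 has {1,2,4}; col 6 has {2,3,4,5,6,7,8}; region has {2,4,6} → only 9 remains.
r6c6 = 1: row 6 has {2,3,4,6,8}; col 6 has {2,3,4,5,6,7,8,9}; region has {2,4,6,9} → only 1 remains.
r6c7 = 7: row 6 has {1,2,3,4,6,8}; col 7 has {1,2,4}; region has {2,3,4,5,6,8,9} → only 7 remains.
r6c9 = 5: row 6 has {1,2,3,4,6,7,8}; col 9 has {1,2,3,4,6,9}; region has {1,2,4,6,9} → only 5 remains.
r7c3 = 1: row 7 has {2,3,4,5,6,9}; col 3 has {2,3,4,6}; region has {2,3,4,5,6,7,8,9} → only 1 remains.
r7c8 = 8: row 7 has {1,2,3,4,5,6,9}; col 8 has {2,3,4,6,7,9}; region has {1,4,5,7,9} → only 8 remains.
r7c9 = 7: row 7 has {1,2,3,4,5,6,8,9}; col 9 has {1,2,3,4,5,6,9}; region has {1,2,4,5,6,9} → only 7 remains.
r8c9 = 8: row 8 has {1,4,5}; col 9 has {1,2,3,4,5,6,7,9}; region has {1,2,4,5,6,7,9} → only 8 remains.
r1c3 = 9: row 1 has {3,4,6,7}; col 3 has {1,2,3,4,6}; region has {3,4,5,6,7,8} → only 9 remains.
r1c5 = 2: row 1 has {3,4,6,7,9}; col 5 has {1,4,6,7}; region has {3,4,5,6,7,8,9} → only 2 remains.
r1c8 = 5: row 1 has {2,3,4,6,7,9}; col 8 has {2,3,4,6,7,8,9}; region has {1,2,3,4,6,7,9} → only 5 remains.
r4c8 = 1: row 4 has {2,3,4,7}; col 8 has {2,3,4,5,6,7,8,9}; region has {2,3,4,7} → only 1 remains.
r5c7 = 3: row 5 has {1,2,4,9}; col 7 has {1,2,4,7}; region has {1,2,4,5,6,7,8,9} → only 3 remains.
r6c5 = 9: row 6 has {1,2,3,4,5,6,7,8}; col 5 has {1,2,4,6,7}; region has {1,2,3,4} → only 9 remains.
r8c3 = 7: row 8 has {1,4,5,8}; col 3 has {1,2,3,4,6,9}; region has {1,2,3,4,5,6,8} → only 7 remains.
r8c5 = 3: row 8 has {1,4,5,7,8}; col 5 has {1,2,4,6,7,9}; region has {1,4,5,7,8,9} → only 3 remains.
r8c7 = 6: row 8 has {1,3,4,5,7,8}; col 7 has {1,2,3,4,7}; region has {1,3,4,5,7,8,9} → only 6 remains.
r1c1 = 1: row 1 has {2,3,4,5,6,7,9}; col 1 has {3,4,5,8}; region has {2,3,4,5,6,7,8,9} → only 1 remains.
r1c7 = 8: row 1 has {1,2,3,4,5,6,7,9}; col 7 has {1,2,3,4,6,7}; region has {1,2,3,4,5,6,7,9} → only 8 remains.
r8c1 = 9: row 8 has {1,3,4,5,6,7,8}; col 1 has {1,3,4,5,8}; region has {1,2,3,4,5,6,7,8} → only 9 remains.
r8c4 = 2: row 8 has {1,3,4,5,6,7,8,9}; col 4 has {1,3,4,5,8}; region has {1,3,4,5,6,7,8,9} → only 2 remains.
r4c1 = 6: row 4 has {1,2,3,4,7}; col 1 has {1,3,4,5,8,9}; region has {1,2,3,4,7} → only 6 remains.
r4c4 = 9: row 4 has {1,2,3,4,6,7}; col 4 has {1,2,3,4,5,8}; region has {1,2,3,4,6,7} → only 9 remains.
r4c7 = 5: row 4 has {1,2,3,4,6,7,9}; col 7 has {1,2,3,4,6,7,8}; region has {1,2,3,4,6,7,9} → only 5 remains.
r5c1 = 7: row 5 has {1,2,3,4,9}; col 1 has {1,3,4,5,6,8,9}; region has {1,2,3,4,9} → only 7 remains.
r5c4 = 6: row 5 has {1,2,3,4,7,9}; col 4 has {1,2,3,4,5,8,9}; region has {1,2,3,4,7,9} → only 6 remains.
r3c1 = 2: row 3 has {1,3,4}; col 1 has {1,3,4,5,6,7,8,9}; region has {1,3,4} → only 2 remains.
r3c4 = 7: row 3 has {1,2,3,4}; col 4 has {1,2,3,4,5,6,8,9}; region has {1,2,3,4} → only 7 remains.
r3c7 = 9: row 3 has {1,2,3,4,7}; col 7 has {1,2,3,4,5,6,7,8}; region has {1,2,3,4,7} → only 9 remains.
r4c5 = 8: row 4 has {1,2,3,4,5,6,7,9}; col 5 has {1,2,3,4,6,7,9}; region has {1,2,3,4,5,6,7,9} → only 8 remains.
r5c2 = 8: row 5 has {1,2,3,4,6,7,9}; col 2 has {1,2,3,4,5,7,9}; region has {1,2,3,4,6,7,9} → only 8 remains.
r5c3 = 5: row 5 has {1,2,3,4,6,7,8,9}; col 3 has {1,2,3,4,6,7,9}; region has {1,2,3,4,6,7,8,9} → only 5 remains.
r3c2 = 6: row 3 has {1,2,3,4,7,9}; col 2 has {1,2,3,4,5,7,8,9}; region has {1,2,3,4,7,9} → only 6 remains.
r3c3 = 8: row 3 has {1,2,3,4,6,7,9}; col 3 has {1,2,3,4,5,6,7,9}; region has {1,2,3,4,6,7,9} → only 8 remains.
r3c5 = 5: row 3 has {1,2,3,4,6,7,8,9}; col 5 has {1,2,3,4,6,7,8,9}; region has {1,2,3,4,6,7,8,9} → only 5 remains.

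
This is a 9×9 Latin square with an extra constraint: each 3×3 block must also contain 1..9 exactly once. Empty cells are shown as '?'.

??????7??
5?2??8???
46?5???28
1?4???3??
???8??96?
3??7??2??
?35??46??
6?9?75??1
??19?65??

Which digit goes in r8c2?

2

r3c7 = 1: row 3 has {2,4,5,6,8}; col 7 has {2,3,5,6,7,9}; box has {2,7,8} → only 1 remains.
r5c3 = 7: row 5 has {6,8,9}; col 3 has {1,2,4,5,9}; box has {1,3,4} → only 7 remains.
r2c7 = 4: row 2 has {2,5,8}; col 7 has {1,2,3,5,6,7,9}; box has {1,2,7,8} → only 4 remains.
r3c3 = 3: row 3 has {1,2,4,5,6,8}; col 3 has {1,2,4,5,7,9}; box has {2,4,5,6} → only 3 remains.
r3c5 = 9: row 3 has {1,2,3,4,5,6,8}; col 5 has {7}; box has {5,8} → only 9 remains.
r3c6 = 7: row 3 has {1,2,3,4,5,6,8,9}; col 6 has {4,5,6,8}; box has {5,8,9} → only 7 remains.
r5c1 = 2: row 5 has {6,7,8,9}; col 1 has {1,3,4,5,6}; box has {1,3,4,7} → only 2 remains.
r5c2 = 5: row 5 has {2,6,7,8,9}; col 2 has {3,6}; box has {1,2,3,4,7} → only 5 remains.
r5c9 = 4: row 5 has {2,5,6,7,8,9}; col 9 has {1,8}; box has {2,3,6,9} → only 4 remains.
r6c9 = 5: row 6 has {2,3,7}; col 9 has {1,4,8}; box has {2,3,4,6,9} → only 5 remains.
r8c7 = 8: row 8 has {1,5,6,7,9}; col 7 has {1,2,3,4,5,6,7,9}; box has {1,5,6} → only 8 remains.
r1c3 = 8: row 1 has {7}; col 3 has {1,2,3,4,5,7,9}; box has {2,3,4,5,6} → only 8 remains.
r4c9 = 7: row 4 has {1,3,4}; col 9 has {1,4,5,8}; box has {2,3,4,5,6,9} → only 7 remains.
r6c3 = 6: row 6 has {2,3,5,7}; col 3 has {1,2,3,4,5,7,8,9}; box has {1,2,3,4,5,7} → only 6 remains.
r1c1 = 9: row 1 has {7,8}; col 1 has {1,2,3,4,5,6}; box has {2,3,4,5,6,8} → only 9 remains.
r1c2 = 1: row 1 has {7,8,9}; col 2 has {3,5,6}; box has {2,3,4,5,6,8,9} → only 1 remains.
r2c2 = 7: row 2 has {2,4,5,8}; col 2 has {1,3,5,6}; box has {1,2,3,4,5,6,8,9} → only 7 remains.
r4c8 = 8: row 4 has {1,3,4,7}; col 8 has {2,6}; box has {2,3,4,5,6,7,9} → only 8 remains.
r6c8 = 1: row 6 has {2,3,5,6,7}; col 8 has {2,6,8}; box has {2,3,4,5,6,7,8,9} → only 1 remains.
r4c2 = 9: row 4 has {1,3,4,7,8}; col 2 has {1,3,5,6,7}; box has {1,2,3,4,5,6,7} → only 9 remains.
r4c6 = 2: row 4 has {1,3,4,7,8,9}; col 6 has {4,5,6,7,8}; box has {7,8} → only 2 remains.
r6c2 = 8: row 6 has {1,2,3,5,6,7}; col 2 has {1,3,5,6,7,9}; box has {1,2,3,4,5,6,7,9} → only 8 remains.
r6c5 = 4: row 6 has {1,2,3,5,6,7,8}; col 5 has {7,9}; box has {2,7,8} → only 4 remains.
r6c6 = 9: row 6 has {1,2,3,4,5,6,7,8}; col 6 has {2,4,5,6,7,8}; box has {2,4,7,8} → only 9 remains.
r1c6 = 3: row 1 has {1,7,8,9}; col 6 has {2,4,5,6,7,8,9}; box has {5,7,8,9} → only 3 remains.
r1c8 = 5: row 1 has {1,3,7,8,9}; col 8 has {1,2,6,8}; box has {1,2,4,7,8} → only 5 remains.
r1c9 = 6: row 1 has {1,3,5,7,8,9}; col 9 has {1,4,5,7,8}; box has {1,2,4,5,7,8} → only 6 remains.
r4c4 = 6: row 4 has {1,2,3,4,7,8,9}; col 4 has {5,7,8,9}; box has {2,4,7,8,9} → only 6 remains.
r4c5 = 5: row 4 has {1,2,3,4,6,7,8,9}; col 5 has {4,7,9}; box has {2,4,6,7,8,9} → only 5 remains.
r5c6 = 1: row 5 has {2,4,5,6,7,8,9}; col 6 has {2,3,4,5,6,7,8,9}; box has {2,4,5,6,7,8,9} → only 1 remains.
r1c5 = 2: row 1 has {1,3,5,6,7,8,9}; col 5 has {4,5,7,9}; box has {3,5,7,8,9} → only 2 remains.
r2c4 = 1: row 2 has {2,4,5,7,8}; col 4 has {5,6,7,8,9}; box has {2,3,5,7,8,9} → only 1 remains.
r2c5 = 6: row 2 has {1,2,4,5,7,8}; col 5 has {2,4,5,7,9}; box has {1,2,3,5,7,8,9} → only 6 remains.
r5c5 = 3: row 5 has {1,2,4,5,6,7,8,9}; col 5 has {2,4,5,6,7,9}; box has {1,2,4,5,6,7,8,9} → only 3 remains.
r7c4 = 2: row 7 has {3,4,5,6}; col 4 has {1,5,6,7,8,9}; box has {4,5,6,7,9} → only 2 remains.
r7c9 = 9: row 7 has {2,3,4,5,6}; col 9 has {1,4,5,6,7,8}; box has {1,5,6,8} → only 9 remains.
r8c4 = 3: row 8 has {1,5,6,7,8,9}; col 4 has {1,2,5,6,7,8,9}; box has {2,4,5,6,7,9} → only 3 remains.
r8c8 = 4: row 8 has {1,3,5,6,7,8,9}; col 8 has {1,2,5,6,8}; box has {1,5,6,8,9} → only 4 remains.
r9c5 = 8: row 9 has {1,5,6,9}; col 5 has {2,3,4,5,6,7,9}; box has {2,3,4,5,6,7,9} → only 8 remains.
r1c4 = 4: row 1 has {1,2,3,5,6,7,8,9}; col 4 has {1,2,3,5,6,7,8,9}; box has {1,2,3,5,6,7,8,9} → only 4 remains.
r2c9 = 3: row 2 has {1,2,4,5,6,7,8}; col 9 has {1,4,5,6,7,8,9}; box has {1,2,4,5,6,7,8} → only 3 remains.
r7c5 = 1: row 7 has {2,3,4,5,6,9}; col 5 has {2,3,4,5,6,7,8,9}; box has {2,3,4,5,6,7,8,9} → only 1 remains.
r7c8 = 7: row 7 has {1,2,3,4,5,6,9}; col 8 has {1,2,4,5,6,8}; box has {1,4,5,6,8,9} → only 7 remains.
r8c2 = 2: row 8 has {1,3,4,5,6,7,8,9}; col 2 has {1,3,5,6,7,8,9}; box has {1,3,5,6,9} → only 2 remains.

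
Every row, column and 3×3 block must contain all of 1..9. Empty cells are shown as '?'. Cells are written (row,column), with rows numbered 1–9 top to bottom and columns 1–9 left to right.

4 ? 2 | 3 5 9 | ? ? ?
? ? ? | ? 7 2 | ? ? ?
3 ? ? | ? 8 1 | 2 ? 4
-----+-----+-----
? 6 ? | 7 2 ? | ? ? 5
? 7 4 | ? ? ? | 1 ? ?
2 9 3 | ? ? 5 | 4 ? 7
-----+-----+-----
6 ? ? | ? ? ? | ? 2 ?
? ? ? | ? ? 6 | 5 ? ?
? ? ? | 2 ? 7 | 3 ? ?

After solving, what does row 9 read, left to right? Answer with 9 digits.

845297316

(3,2) = 5 (sole candidate).
(3,4) = 6 (sole candidate).
(2,4) = 4 (sole candidate).
(2,8) = 5 (hidden single in row 2).
(2,9) = 3 (hidden single in row 2).
(4,6) = 4 (hidden single in row 4).
(4,8) = 3 (hidden single in row 4).
(4,7) = 9 (hidden single in row 4).
(5,9) = 2 (hidden single in row 5).
(5,1) = 5 (hidden single in row 5).
(8,2) = 2 (hidden single in row 8).
(8,5) = 3 (hidden single in row 8).
(7,6) = 8 (sole candidate).
(7,7) = 7 (sole candidate).
(5,6) = 3 (sole candidate).
(1,8) = 7 (hidden single in row 1).
(3,8) = 9 (sole candidate).
(3,3) = 7 (sole candidate).
(7,2) = 3 (hidden single in row 7).
(7,5) = 4 (hidden single in row 7).
(8,8) = 4 (hidden single in row 8).
(8,1) = 7 (hidden single in row 8).
(9,2) = 4: in row 9, 4 can only go here (every other open cell in that row sees a 4).
(9,3) = 5: in row 9, 5 can only go here (every other open cell in that row sees a 5).
(7,4) = 5 (hidden single in row 7).
(2,3) = 6 (hidden single in column 3).
(2,7) = 8 (sole candidate).
(1,7) = 6 (sole candidate).
(1,9) = 1 (sole candidate).
(2,2) = 1 (sole candidate).
(7,9) = 9 (sole candidate).
(8,9) = 8 (sole candidate).
(9,9) = 6: row 9 has {2,3,4,5,7}; col 9 has {1,2,3,4,5,7,8,9}; box has {2,3,4,5,7,8,9} → only 6 remains.
(1,2) = 8 (sole candidate).
(2,1) = 9 (sole candidate).
(7,3) = 1 (sole candidate).
(8,3) = 9 (sole candidate).
(8,4) = 1 (sole candidate).
(9,1) = 8: row 9 has {2,3,4,5,6,7}; col 1 has {2,3,4,5,6,7,9}; box has {1,2,3,4,5,6,7,9} → only 8 remains.
(9,5) = 9: row 9 has {2,3,4,5,6,7,8}; col 5 has {2,3,4,5,7,8}; box has {1,2,3,4,5,6,7,8} → only 9 remains.
(9,8) = 1: row 9 has {2,3,4,5,6,7,8,9}; col 8 has {2,3,4,5,7,9}; box has {2,3,4,5,6,7,8,9} → only 1 remains.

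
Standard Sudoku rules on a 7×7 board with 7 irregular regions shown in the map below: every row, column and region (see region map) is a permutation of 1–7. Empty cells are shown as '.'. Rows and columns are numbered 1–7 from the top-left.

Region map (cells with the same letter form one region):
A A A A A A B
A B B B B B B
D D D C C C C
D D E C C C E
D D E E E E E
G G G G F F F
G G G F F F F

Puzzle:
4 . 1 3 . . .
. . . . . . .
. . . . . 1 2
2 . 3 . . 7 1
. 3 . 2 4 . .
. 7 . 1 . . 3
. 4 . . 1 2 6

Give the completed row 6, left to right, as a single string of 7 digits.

r6c5 = 5: row 6 has {1,3,7}; col 5 has {1,4}; region has {1,2,3,6} → only 5 remains.
r6c6 = 4: row 6 has {1,3,5,7}; col 6 has {1,2,7}; region has {1,2,3,5,6} → only 4 remains.
r7c3 = 5 (sole candidate).
r7c4 = 7 (sole candidate).
r4c5 = 6 (sole candidate).
r6c1 = 6: row 6 has {1,3,4,5,7}; col 1 has {2,4}; region has {1,4,5,7} → only 6 remains.
r6c3 = 2: row 6 has {1,3,4,5,6,7}; col 3 has {1,3,5}; region has {1,4,5,6,7} → only 2 remains.

6721543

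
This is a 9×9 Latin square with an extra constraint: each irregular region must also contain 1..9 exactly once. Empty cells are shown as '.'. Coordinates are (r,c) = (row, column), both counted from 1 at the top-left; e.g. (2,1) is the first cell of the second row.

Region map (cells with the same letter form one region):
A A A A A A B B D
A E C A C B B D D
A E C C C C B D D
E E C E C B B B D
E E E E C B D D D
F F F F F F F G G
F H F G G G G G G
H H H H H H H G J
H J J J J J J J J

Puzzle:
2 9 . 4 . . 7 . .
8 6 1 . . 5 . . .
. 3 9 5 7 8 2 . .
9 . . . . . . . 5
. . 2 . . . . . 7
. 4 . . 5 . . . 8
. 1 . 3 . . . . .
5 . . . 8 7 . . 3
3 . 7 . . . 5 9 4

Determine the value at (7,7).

(2,4) = 7 (sole candidate).
(8,2) = 2 (sole candidate).
(9,2) = 8 (sole candidate).
(4,2) = 7 (sole candidate).
(5,2) = 5 (sole candidate).
(1,3) = 5 (hidden single in row 1).
(1,8) = 8 (hidden single in row 1).
(3,8) = 4 (hidden single in row 3).
(4,5) = 2 (hidden single in row 4).
(4,4) = 8 (hidden single in row 4).
(5,4) = 1 (sole candidate).
(5,1) = 4 (sole candidate).
(5,7) = 8 (hidden single in row 5).
(5,6) = 9 (hidden single in row 5).
(2,9) = 9 (hidden single in row 2).
(2,8) = 2 (hidden single in row 2).
(7,8) = 5 (hidden single in row 7).
(7,3) = 8 (hidden single in row 7).
(7,1) = 7 (hidden single in row 7).
(6,8) = 7 (hidden single in row 6).
(8,8) = 1 (hidden single in row 8).
(7,5) = 9 (hidden single in column 5).
(2,5) = 4 (hidden single in column 5).
(2,7) = 3 (sole candidate).
(4,8) = 6 (sole candidate).
(5,8) = 3 (sole candidate).
(4,3) = 3 (sole candidate).
(5,5) = 6 (sole candidate).
(6,3) = 6 (sole candidate).
(8,3) = 4 (sole candidate).
(9,5) = 1 (sole candidate).
(1,5) = 3 (sole candidate).
(6,1) = 1 (sole candidate).
(6,7) = 9 (sole candidate).
(8,7) = 6 (sole candidate).
(3,1) = 6 (sole candidate).
(3,9) = 1 (sole candidate).
(6,4) = 2 (sole candidate).
(6,6) = 3 (sole candidate).
(7,7) = 4: row 7 has {1,3,5,7,8,9}; col 7 has {2,3,5,6,7,8,9}; region has {1,3,5,7,8,9} → only 4 remains.

4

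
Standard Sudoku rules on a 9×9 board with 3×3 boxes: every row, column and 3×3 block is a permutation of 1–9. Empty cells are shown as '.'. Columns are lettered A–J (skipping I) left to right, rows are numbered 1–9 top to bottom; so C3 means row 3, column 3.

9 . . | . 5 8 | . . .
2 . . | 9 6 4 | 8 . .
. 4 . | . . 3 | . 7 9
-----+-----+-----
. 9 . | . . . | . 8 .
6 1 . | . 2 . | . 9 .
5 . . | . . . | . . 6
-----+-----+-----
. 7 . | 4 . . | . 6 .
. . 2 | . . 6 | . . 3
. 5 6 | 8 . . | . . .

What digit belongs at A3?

8

B2 = 3: row 2 has {2,4,6,8,9}; col 2 has {1,4,5,7,9}; box has {2,4,9} → only 3 remains.
E3 = 1: row 3 has {3,4,7,9}; col 5 has {2,5,6}; box has {3,4,5,6,8,9} → only 1 remains.
B8 = 8: row 8 has {2,3,6}; col 2 has {1,3,4,5,7,9}; box has {2,5,6,7} → only 8 remains.
B1 = 6: row 1 has {5,8,9}; col 2 has {1,3,4,5,7,8,9}; box has {2,3,4,9} → only 6 remains.
A3 = 8: row 3 has {1,3,4,7,9}; col 1 has {2,5,6,9}; box has {2,3,4,6,9} → only 8 remains.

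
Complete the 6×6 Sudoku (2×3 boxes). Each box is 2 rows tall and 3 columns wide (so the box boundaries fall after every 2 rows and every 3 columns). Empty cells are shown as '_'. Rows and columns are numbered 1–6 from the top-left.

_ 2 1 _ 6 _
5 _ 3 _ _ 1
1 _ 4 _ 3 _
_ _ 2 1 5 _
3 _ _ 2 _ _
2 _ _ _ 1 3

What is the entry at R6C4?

R1C1 = 4 (sole candidate).
R1C6 = 5 (sole candidate).
R2C2 = 6 (sole candidate).
R2C4 = 4 (sole candidate).
R2C5 = 2 (sole candidate).
R3C2 = 5 (sole candidate).
R3C4 = 6 (sole candidate).
R3C6 = 2 (sole candidate).
R4C1 = 6 (sole candidate).
R4C2 = 3 (sole candidate).
R4C6 = 4 (sole candidate).
R5C5 = 4 (sole candidate).
R5C6 = 6 (sole candidate).
R6C2 = 4 (sole candidate).
R6C4 = 5: row 6 has {1,2,3,4}; col 4 has {1,2,4,6}; box has {1,2,3,4,6} → only 5 remains.

5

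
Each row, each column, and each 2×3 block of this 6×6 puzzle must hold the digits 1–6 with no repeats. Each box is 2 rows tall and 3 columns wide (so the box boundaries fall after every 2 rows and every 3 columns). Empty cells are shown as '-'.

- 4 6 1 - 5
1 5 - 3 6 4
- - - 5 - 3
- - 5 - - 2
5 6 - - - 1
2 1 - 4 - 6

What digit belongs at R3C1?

6

R1C1 = 3: row 1 has {1,4,5,6}; col 1 has {1,2,5}; box has {1,4,5,6} → only 3 remains.
R1C5 = 2: row 1 has {1,3,4,5,6}; col 5 has {6}; box has {1,3,4,5,6} → only 2 remains.
R2C3 = 2: row 2 has {1,3,4,5,6}; col 3 has {5,6}; box has {1,3,4,5,6} → only 2 remains.
R3C2 = 2: row 3 has {3,5}; col 2 has {1,4,5,6}; box has {5} → only 2 remains.
R4C2 = 3: row 4 has {2,5}; col 2 has {1,2,4,5,6}; box has {2,5} → only 3 remains.
R4C4 = 6: row 4 has {2,3,5}; col 4 has {1,3,4,5}; box has {2,3,5} → only 6 remains.
R5C4 = 2: row 5 has {1,5,6}; col 4 has {1,3,4,5,6}; box has {1,4,6} → only 2 remains.
R5C5 = 3: row 5 has {1,2,5,6}; col 5 has {2,6}; box has {1,2,4,6} → only 3 remains.
R6C3 = 3: row 6 has {1,2,4,6}; col 3 has {2,5,6}; box has {1,2,5,6} → only 3 remains.
R6C5 = 5: row 6 has {1,2,3,4,6}; col 5 has {2,3,6}; box has {1,2,3,4,6} → only 5 remains.
R4C1 = 4: row 4 has {2,3,5,6}; col 1 has {1,2,3,5}; box has {2,3,5} → only 4 remains.
R4C5 = 1: row 4 has {2,3,4,5,6}; col 5 has {2,3,5,6}; box has {2,3,5,6} → only 1 remains.
R5C3 = 4: row 5 has {1,2,3,5,6}; col 3 has {2,3,5,6}; box has {1,2,3,5,6} → only 4 remains.
R3C1 = 6: row 3 has {2,3,5}; col 1 has {1,2,3,4,5}; box has {2,3,4,5} → only 6 remains.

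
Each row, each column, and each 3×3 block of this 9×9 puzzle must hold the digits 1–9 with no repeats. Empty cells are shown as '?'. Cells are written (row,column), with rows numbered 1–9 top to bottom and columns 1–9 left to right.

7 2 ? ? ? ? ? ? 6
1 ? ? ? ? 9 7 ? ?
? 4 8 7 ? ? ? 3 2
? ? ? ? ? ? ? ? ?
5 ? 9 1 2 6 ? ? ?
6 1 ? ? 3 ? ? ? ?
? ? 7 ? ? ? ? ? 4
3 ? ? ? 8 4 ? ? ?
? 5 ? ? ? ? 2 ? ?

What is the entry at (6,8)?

2

(3,1) = 9: row 3 has {2,3,4,7,8}; col 1 has {1,3,5,6,7}; box has {1,2,4,7,8} → only 9 remains.
(2,4) = 2: in row 2, 2 can only go here (every other open cell in that row sees a 2).
(3,5) = 6: in row 3, 6 can only go here (every other open cell in that row sees a 6).
(8,3) = 2: in row 8, 2 can only go here (every other open cell in that row sees a 2).
(6,3) = 4: row 6 has {1,3,6}; col 3 has {2,7,8,9}; box has {1,5,6,9} → only 4 remains.
(7,1) = 8: row 7 has {4,7}; col 1 has {1,3,5,6,7,9}; box has {2,3,5,7} → only 8 remains.
(9,1) = 4: row 9 has {2,5}; col 1 has {1,3,5,6,7,8,9}; box has {2,3,5,7,8} → only 4 remains.
(4,1) = 2: row 4 has {}; col 1 has {1,3,4,5,6,7,8,9}; box has {1,4,5,6,9} → only 2 remains.
(4,3) = 3: row 4 has {2}; col 3 has {2,4,7,8,9}; box has {1,2,4,5,6,9} → only 3 remains.
(1,3) = 5: row 1 has {2,6,7}; col 3 has {2,3,4,7,8,9}; box has {1,2,4,7,8,9} → only 5 remains.
(2,3) = 6: row 2 has {1,2,7,9}; col 3 has {2,3,4,5,7,8,9}; box has {1,2,4,5,7,8,9} → only 6 remains.
(9,3) = 1: row 9 has {2,4,5}; col 3 has {2,3,4,5,6,7,8,9}; box has {2,3,4,5,7,8} → only 1 remains.
(2,2) = 3: row 2 has {1,2,6,7,9}; col 2 has {1,2,4,5}; box has {1,2,4,5,6,7,8,9} → only 3 remains.
(6,8) = 2: in row 6, 2 can only go here (every other open cell in that row sees a 2).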